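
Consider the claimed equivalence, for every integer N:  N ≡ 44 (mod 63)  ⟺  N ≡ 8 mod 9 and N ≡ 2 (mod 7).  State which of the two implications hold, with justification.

[⇒] Suppose N ≡ 44 (mod 63); write N = 63j + 44. Since 9 ∣ 63, reducing mod 9 gives N ≡ 44 ≡ 8 (mod 9); since 7 ∣ 63, reducing mod 7 gives N ≡ 44 ≡ 2 (mod 7).

[⇐] Conversely, if N ≡ 8 (mod 9) and N ≡ 2 (mod 7), then by the Chinese remainder theorem N ≡ 44 (mod 63). This is exactly N ≡ 44 (mod 63).

Both directions hold; the statement is true.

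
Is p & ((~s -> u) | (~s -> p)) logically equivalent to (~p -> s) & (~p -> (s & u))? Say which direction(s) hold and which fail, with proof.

(⇒) holds; (⇐) fails.

(←) This fails. Under p = F, u = T, s = T, the left side is false but the right side is true.

(→) Assume the antecedent. If p is true, (~p -> s) & (~p -> (s & u)) reduces to true regardless of the other variables. If p is false, the antecedent cannot hold. Either way (~p -> s) & (~p -> (s & u)) holds.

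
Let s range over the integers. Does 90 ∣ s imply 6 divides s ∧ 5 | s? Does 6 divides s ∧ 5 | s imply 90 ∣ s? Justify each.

[⇒] If 90 ∣ s, write s = 90q. Since 90 = 15·6, s = 6·(15q), so 6 ∣ s; and since 90 = 18·5, s = 5·(18q), so 5 ∣ s.

[⇐] This fails: take s = 30. Both 6 ∣ 30 and 5 ∣ 30, yet 30 is not a multiple of 90 (since 30 = 0·90 + 30), so 90 ∤ 30.

(⇒) holds; (⇐) fails.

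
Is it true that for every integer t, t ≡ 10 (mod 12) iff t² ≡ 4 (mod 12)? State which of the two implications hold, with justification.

(→) Suppose t ≡ 10 (mod 12). Write t = 12j + 10. Then (12j + 10)² = 144j² + 240j + 100 = 12(12j² + 20j + 8) + 4, so t² ≡ 4 (mod 12).

(←) This fails: take t = 2. Then 2² = 4 ≡ 4 (mod 12), yet 2 ≡ 2 (mod 12), not 10.

Only the forward direction holds.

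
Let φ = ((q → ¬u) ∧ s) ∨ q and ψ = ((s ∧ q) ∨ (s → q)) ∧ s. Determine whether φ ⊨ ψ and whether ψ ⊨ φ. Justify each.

Only the converse holds.

Forward direction. This fails. Under q = T, s = F, u = F, the left side is true but the right side is false.

Converse. Assume the antecedent. If q is true, ((q → ¬u) ∧ s) ∨ q reduces to true regardless of the other variables. If q is false, the antecedent cannot hold. Either way ((q → ¬u) ∧ s) ∨ q holds.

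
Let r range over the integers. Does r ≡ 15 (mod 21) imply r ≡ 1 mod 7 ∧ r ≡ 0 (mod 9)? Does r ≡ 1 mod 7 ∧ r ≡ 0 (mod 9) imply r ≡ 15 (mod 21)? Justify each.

The forward direction fails; the converse holds.

[⇒] This fails: r = 57 gives 57 ≡ 15 (mod 21) but 57 ≡ 3 (mod 9), so the conjunction on the right does not hold.

[⇐] Conversely, if r ≡ 1 (mod 7) and r ≡ 0 (mod 9), then by the Chinese remainder theorem r ≡ 36 (mod 63). Since 36 ≡ 15 (mod 21) and 21 ∣ 63, we get r ≡ 15 (mod 21).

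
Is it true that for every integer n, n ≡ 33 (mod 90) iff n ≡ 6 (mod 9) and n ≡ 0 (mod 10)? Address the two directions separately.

Forward direction. This fails: n = 33 gives 33 ≡ 33 (mod 90) but 33 ≡ 3 (mod 10), so the conjunction on the right does not hold.

Converse. This fails: n = 60 satisfies both congruences on the right (60 ≡ 6 mod 9 and 60 ≡ 0 mod 10) yet 60 ≡ 60 (mod 90), not 33.

Neither implication holds.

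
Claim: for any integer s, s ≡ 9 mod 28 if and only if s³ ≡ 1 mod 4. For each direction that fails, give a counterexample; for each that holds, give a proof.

Only the forward implication holds.

(⇒) Suppose s ≡ 9 (mod 28). Then s³ ≡ 9³ = 729 (mod 28), and since 4 ∣ 28, also s³ ≡ 1 (mod 4).

(⇐) This fails: take s = 1. Then 1³ = 1 ≡ 1 (mod 4), yet 1 ≡ 1 (mod 28), not 9.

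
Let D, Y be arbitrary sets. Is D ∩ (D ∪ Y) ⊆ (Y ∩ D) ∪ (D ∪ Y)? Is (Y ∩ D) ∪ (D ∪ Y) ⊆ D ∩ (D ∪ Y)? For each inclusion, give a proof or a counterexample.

The sets are not equal: only the forward inclusion holds.

(⟹) Let x ∈ D ∩ (D ∪ Y). Then either x ∈ D and x ∉ Y; or x ∈ D ∩ Y. In each case x ∈ (Y ∩ D) ∪ (D ∪ Y), so D ∩ (D ∪ Y) ⊆ (Y ∩ D) ∪ (D ∪ Y).

(⟸) This inclusion fails. Take D = ∅, Y = {1}; then 1 ∈ (Y ∩ D) ∪ (D ∪ Y) but 1 ∉ D ∩ (D ∪ Y).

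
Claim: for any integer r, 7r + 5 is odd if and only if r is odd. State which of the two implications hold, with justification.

Both directions fail.

(⟹) This fails: r = 4 gives 7r + 5 = 33, which is odd, but 4 is even, not odd.

(⟸) This also fails: r = 3 is odd, but 7r + 5 = 26 is even, not odd.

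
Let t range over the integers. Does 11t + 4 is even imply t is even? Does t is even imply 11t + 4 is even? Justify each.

The biconditional holds.

[⇒] Suppose 11t + 4 is even. Since 11 is odd, 11t and t have the same parity, so 11t + 4 ≡ t + 4 (mod 2). As 4 is even, 11t + 4 is even exactly when t is even. Thus t is even.

[⇐] Conversely, suppose t is even; write t = 2j. Then 11t + 4 = 11·(2j) + 4 = 2·11j + 4, which is even.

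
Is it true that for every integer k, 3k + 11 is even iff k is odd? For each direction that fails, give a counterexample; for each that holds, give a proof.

Equivalent; both directions hold.

(→) Suppose 3k + 11 is even. Since 3 is odd, 3k and k have the same parity, so 3k + 11 ≡ k + 11 (mod 2). As 11 is odd, 3k + 11 is even exactly when k is odd. Thus k is odd.

(←) Conversely, suppose k is odd; write k = 2j + 1. Then 3k + 11 = 3·(2j + 1) + 11 = 2·3j + 14, which is even.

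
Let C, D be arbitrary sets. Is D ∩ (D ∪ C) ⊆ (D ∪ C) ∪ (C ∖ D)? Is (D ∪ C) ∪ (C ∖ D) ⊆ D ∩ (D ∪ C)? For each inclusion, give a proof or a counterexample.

Forward inclusion. Let x ∈ D ∩ (D ∪ C). Then either x ∈ D and x ∉ C; or x ∈ C ∩ D. In each case x ∈ (D ∪ C) ∪ (C ∖ D), so D ∩ (D ∪ C) ⊆ (D ∪ C) ∪ (C ∖ D).

Reverse inclusion. This inclusion fails. Take C = {1}, D = ∅; then 1 ∈ (D ∪ C) ∪ (C ∖ D) but 1 ∉ D ∩ (D ∪ C).

Only the forward inclusion holds.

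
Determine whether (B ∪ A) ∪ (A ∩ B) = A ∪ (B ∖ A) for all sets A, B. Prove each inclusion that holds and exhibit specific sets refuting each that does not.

The two sets are equal.

(⟸) Let x ∈ A ∪ (B ∖ A). Then either x ∈ A and x ∉ B; or x ∈ B and x ∉ A; or x ∈ A ∩ B. In each case x ∈ (B ∪ A) ∪ (A ∩ B), so A ∪ (B ∖ A) ⊆ (B ∪ A) ∪ (A ∩ B).

(⟹) Let x ∈ (B ∪ A) ∪ (A ∩ B). Then either x ∈ A and x ∉ B; or x ∈ B and x ∉ A; or x ∈ A ∩ B. In each case x ∈ A ∪ (B ∖ A), so (B ∪ A) ∪ (A ∩ B) ⊆ A ∪ (B ∖ A).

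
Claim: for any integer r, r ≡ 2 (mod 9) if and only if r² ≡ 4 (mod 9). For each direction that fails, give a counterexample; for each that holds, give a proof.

(⇒) holds; (⇐) fails.

(⟹) Suppose r ≡ 2 (mod 9). Write r = 9j + 2. Then (9j + 2)² = 81j² + 36j + 4 = 9(9j² + 4j) + 4, so r² ≡ 4 (mod 9).

(⟸) This fails: take r = 7. Then 7² = 49 ≡ 4 (mod 9), yet 7 ≡ 7 (mod 9), not 2.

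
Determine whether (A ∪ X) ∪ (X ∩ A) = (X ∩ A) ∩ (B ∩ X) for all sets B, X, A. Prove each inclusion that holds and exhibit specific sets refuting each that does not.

(⊆) This inclusion fails. Take B = ∅, X = {1}, A = ∅; then 1 ∈ (A ∪ X) ∪ (X ∩ A) but 1 ∉ (X ∩ A) ∩ (B ∩ X).

(⊇) Let x ∈ (X ∩ A) ∩ (B ∩ X). Then x ∈ B ∩ X ∩ A, from which x ∈ (A ∪ X) ∪ (X ∩ A).

(⊆) fails; (⊇) holds.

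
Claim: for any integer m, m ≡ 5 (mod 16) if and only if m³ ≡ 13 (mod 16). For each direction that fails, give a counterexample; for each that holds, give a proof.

Equivalent; both directions hold.

(→) Suppose m ≡ 5 (mod 16). Write m = 16j + 5. Then (16j + 5)³ = 4096j³ + 3840j² + 1200j + 125 = 16(256j³ + 240j² + 75j + 7) + 13, so m³ ≡ 13 (mod 16).

(←) Conversely, suppose m³ ≡ 13 (mod 16). The only residue r in {0, …, 15} with r³ ≡ 13 (mod 16) is r = 5, so m ≡ 5 (mod 16).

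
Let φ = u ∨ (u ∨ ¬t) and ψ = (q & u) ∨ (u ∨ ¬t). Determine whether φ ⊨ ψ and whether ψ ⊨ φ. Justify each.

Forward direction. Assume the antecedent. If t is true, the antecedent forces (q = F, t = T, u = T) or (q = T, t = T, u = T), and (q & u) ∨ (u ∨ ¬t) holds there. If t is false, (q & u) ∨ (u ∨ ¬t) reduces to true regardless of the other variables. Either way (q & u) ∨ (u ∨ ¬t) holds.

Converse. Assume the antecedent. If t is true, the antecedent forces (q = F, t = T, u = T) or (q = T, t = T, u = T), and u ∨ (u ∨ ¬t) holds there. If t is false, u ∨ (u ∨ ¬t) reduces to true regardless of the other variables. Either way u ∨ (u ∨ ¬t) holds.

Both directions hold.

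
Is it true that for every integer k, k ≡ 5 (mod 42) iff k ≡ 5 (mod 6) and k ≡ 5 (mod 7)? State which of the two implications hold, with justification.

Both directions hold; the statement is true.

[⇒] Suppose k ≡ 5 (mod 42); write k = 42j + 5. Since 6 ∣ 42, reducing mod 6 gives k ≡ 5 (mod 6); since 7 ∣ 42, reducing mod 7 gives k ≡ 5 (mod 7).

[⇐] Conversely, if k ≡ 5 (mod 6) and k ≡ 5 (mod 7), then by the Chinese remainder theorem k ≡ 5 (mod 42). This is exactly k ≡ 5 (mod 42).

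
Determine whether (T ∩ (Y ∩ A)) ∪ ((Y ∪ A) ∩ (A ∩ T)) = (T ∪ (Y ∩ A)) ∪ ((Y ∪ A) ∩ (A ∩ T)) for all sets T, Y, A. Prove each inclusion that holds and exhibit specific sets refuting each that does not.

The sets are not equal: only the forward inclusion holds.

(⟸) This inclusion fails. Take T = {1}, Y = ∅, A = ∅; then 1 ∈ (T ∪ (Y ∩ A)) ∪ ((Y ∪ A) ∩ (A ∩ T)) but 1 ∉ (T ∩ (Y ∩ A)) ∪ ((Y ∪ A) ∩ (A ∩ T)).

(⟹) Let x ∈ (T ∩ (Y ∩ A)) ∪ ((Y ∪ A) ∩ (A ∩ T)). Then either x ∈ T ∩ A and x ∉ Y; or x ∈ T ∩ Y ∩ A. In each case x ∈ (T ∪ (Y ∩ A)) ∪ ((Y ∪ A) ∩ (A ∩ T)), so (T ∩ (Y ∩ A)) ∪ ((Y ∪ A) ∩ (A ∩ T)) ⊆ (T ∪ (Y ∩ A)) ∪ ((Y ∪ A) ∩ (A ∩ T)).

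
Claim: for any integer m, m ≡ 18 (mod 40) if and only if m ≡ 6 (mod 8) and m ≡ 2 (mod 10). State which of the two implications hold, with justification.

[⇒] This fails: m = 18 gives 18 ≡ 18 (mod 40) but 18 ≡ 2 (mod 8), so the conjunction on the right does not hold.

[⇐] This fails: m = 22 satisfies both congruences on the right (22 ≡ 6 mod 8 and 22 ≡ 2 mod 10) yet 22 ≡ 22 (mod 40), not 18.

(⇒) fails and (⇐) fails.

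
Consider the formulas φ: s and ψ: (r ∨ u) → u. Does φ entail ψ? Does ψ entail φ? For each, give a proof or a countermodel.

Neither implication holds.

[⇒] This fails. Under u = F, s = T, r = T, the left side is true but the right side is false.

[⇐] This fails. Under u = F, s = F, r = F, the left side is false but the right side is true.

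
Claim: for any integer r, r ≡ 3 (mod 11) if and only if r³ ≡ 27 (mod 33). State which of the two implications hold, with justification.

(⇒) This fails: take r = 14. Then 14 ≡ 3 (mod 11), but 14³ = 2744 ≡ 5 (mod 33), not 27.

(⇐) Conversely, the residues r modulo 33 with r³ ≡ 27 (mod 33) are exactly {3}, and each is ≡ 3 (mod 11).

Only the reverse direction holds.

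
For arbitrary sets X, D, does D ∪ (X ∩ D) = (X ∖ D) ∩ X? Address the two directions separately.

Neither inclusion holds.

(⊆) This inclusion fails. Take X = ∅, D = {1}; then 1 ∈ D ∪ (X ∩ D) but 1 ∉ (X ∖ D) ∩ X.

(⊇) This inclusion fails. Take X = {1}, D = ∅; then 1 ∈ (X ∖ D) ∩ X but 1 ∉ D ∪ (X ∩ D).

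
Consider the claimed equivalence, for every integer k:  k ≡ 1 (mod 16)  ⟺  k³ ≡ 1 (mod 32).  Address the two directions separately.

Only the converse holds.

(→) This fails: take k = 17. Then 17 ≡ 1 (mod 16), but 17³ = 4913 ≡ 17 (mod 32), not 1.

(←) Conversely, the residues r modulo 32 with r³ ≡ 1 (mod 32) are exactly {1}, and each is ≡ 1 (mod 16).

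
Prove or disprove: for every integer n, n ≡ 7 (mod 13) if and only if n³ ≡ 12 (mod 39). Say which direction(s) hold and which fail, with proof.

(⇒) fails and (⇐) fails.

Forward direction. This fails: take n = 7. Then 7 ≡ 7 (mod 13), but 7³ = 343 ≡ 31 (mod 39), not 12.

Converse. This fails: take n = 12. Then 12³ = 1728 ≡ 12 (mod 39), yet 12 ≡ 12 (mod 13), not 7.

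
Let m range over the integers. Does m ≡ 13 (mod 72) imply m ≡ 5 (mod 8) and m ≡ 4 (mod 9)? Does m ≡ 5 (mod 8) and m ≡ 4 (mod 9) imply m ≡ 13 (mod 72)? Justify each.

(⇐) If m ≡ 5 (mod 8) and m ≡ 4 (mod 9), then by the Chinese remainder theorem m ≡ 13 (mod 72). This is exactly m ≡ 13 (mod 72).

(⇒) Suppose m ≡ 13 (mod 72); write m = 72j + 13. Since 8 ∣ 72, reducing mod 8 gives m ≡ 13 ≡ 5 (mod 8); since 9 ∣ 72, reducing mod 9 gives m ≡ 13 ≡ 4 (mod 9).

Equivalent; both directions hold.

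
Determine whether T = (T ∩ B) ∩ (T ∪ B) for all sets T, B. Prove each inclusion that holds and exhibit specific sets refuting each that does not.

Only the reverse inclusion holds.

(⊆) This inclusion fails. Take T = {1}, B = ∅; then 1 ∈ T but 1 ∉ (T ∩ B) ∩ (T ∪ B).

(⊇) Let x ∈ (T ∩ B) ∩ (T ∪ B). Then x ∈ T ∩ B, from which x ∈ T.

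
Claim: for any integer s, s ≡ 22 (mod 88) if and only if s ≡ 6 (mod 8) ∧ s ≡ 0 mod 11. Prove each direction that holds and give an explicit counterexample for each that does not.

[⇐] If s ≡ 6 (mod 8) and s ≡ 0 (mod 11), then by the Chinese remainder theorem s ≡ 22 (mod 88). This is exactly s ≡ 22 (mod 88).

[⇒] Suppose s ≡ 22 (mod 88); write s = 88j + 22. Since 8 ∣ 88, reducing mod 8 gives s ≡ 22 ≡ 6 (mod 8); since 11 ∣ 88, reducing mod 11 gives s ≡ 22 ≡ 0 (mod 11).

Equivalent; both directions hold.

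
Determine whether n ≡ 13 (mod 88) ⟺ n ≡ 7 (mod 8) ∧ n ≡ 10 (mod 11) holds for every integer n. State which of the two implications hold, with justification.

(⇒) This fails: n = 13 gives 13 ≡ 13 (mod 88) but 13 ≡ 5 (mod 8), so the conjunction on the right does not hold.

(⇐) This fails: n = 87 satisfies both congruences on the right (87 ≡ 7 mod 8 and 87 ≡ 10 mod 11) yet 87 ≡ 87 (mod 88), not 13.

Neither implication holds.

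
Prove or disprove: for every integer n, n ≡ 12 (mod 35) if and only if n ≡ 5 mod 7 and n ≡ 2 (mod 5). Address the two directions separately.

(⇒) Suppose n ≡ 12 (mod 35); write n = 35j + 12. Since 7 ∣ 35, reducing mod 7 gives n ≡ 12 ≡ 5 (mod 7); since 5 ∣ 35, reducing mod 5 gives n ≡ 12 ≡ 2 (mod 5).

(⇐) Conversely, if n ≡ 5 (mod 7) and n ≡ 2 (mod 5), then by the Chinese remainder theorem n ≡ 12 (mod 35). This is exactly n ≡ 12 (mod 35).

Equivalent; both directions hold.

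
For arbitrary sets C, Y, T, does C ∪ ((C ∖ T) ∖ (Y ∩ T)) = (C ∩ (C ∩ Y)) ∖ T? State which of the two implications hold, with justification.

Only the reverse inclusion holds.

(⟹) This inclusion fails. Take C = {1}, Y = ∅, T = ∅; then 1 ∈ C ∪ ((C ∖ T) ∖ (Y ∩ T)) but 1 ∉ (C ∩ (C ∩ Y)) ∖ T.

(⟸) Let x ∈ (C ∩ (C ∩ Y)) ∖ T. Then x ∈ C ∩ Y and x ∉ T, from which x ∈ C ∪ ((C ∖ T) ∖ (Y ∩ T)).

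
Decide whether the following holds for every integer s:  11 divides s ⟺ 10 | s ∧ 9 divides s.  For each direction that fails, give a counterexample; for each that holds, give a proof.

Both directions fail.

(⟹) This fails: take s = 11. Certainly 11 ∣ 11, but 10 ∤ 11.

(⟸) This fails: take s = 90. Both 10 ∣ 90 and 9 ∣ 90, yet 90 is not a multiple of 11 (since 90 = 8·11 + 2), so 11 ∤ 90.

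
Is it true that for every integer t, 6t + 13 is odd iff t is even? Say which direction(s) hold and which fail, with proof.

Not equivalent: only (⇐) holds.

(⇒) This fails: take t = 1. Then 6t + 13 = 19, which is odd, yet t = 1 is odd, not even.

(⇐) Suppose t is even. Since 6 is even, 6t is even for every t, so 6t + 13 has the same parity as 13, which is odd. Hence 6t + 13 is odd.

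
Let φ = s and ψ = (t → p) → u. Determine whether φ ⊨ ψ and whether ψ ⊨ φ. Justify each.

(⇒) fails and (⇐) fails.

[⇒] This fails. Under p = F, u = F, t = F, s = T, the left side is true but the right side is false.

[⇐] This fails. Under p = F, u = T, t = F, s = F, the left side is false but the right side is true.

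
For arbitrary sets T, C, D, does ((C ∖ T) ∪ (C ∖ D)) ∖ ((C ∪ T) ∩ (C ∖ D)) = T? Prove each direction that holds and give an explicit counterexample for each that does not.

Both inclusions fail.

Forward inclusion. This inclusion fails. Take T = ∅, C = {1}, D = {1}; then 1 ∈ ((C ∖ T) ∪ (C ∖ D)) ∖ ((C ∪ T) ∩ (C ∖ D)) but 1 ∉ T.

Reverse inclusion. This inclusion fails. Take T = {1}, C = ∅, D = ∅; then 1 ∈ T but 1 ∉ ((C ∖ T) ∪ (C ∖ D)) ∖ ((C ∪ T) ∩ (C ∖ D)).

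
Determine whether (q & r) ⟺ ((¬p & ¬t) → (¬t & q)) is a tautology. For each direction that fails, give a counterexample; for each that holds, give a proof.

[⇒] Assume the antecedent. If t is true, (¬p & ¬t) → (¬t & q) reduces to true regardless of the other variables. If t is false, the antecedent forces (t = F, r = T, p = F, q = T) or (t = F, r = T, p = T, q = T), and (¬p & ¬t) → (¬t & q) holds there. Either way (¬p & ¬t) → (¬t & q) holds.

[⇐] This fails. Under t = T, r = F, p = F, q = F, the left side is false but the right side is true.

(⇒) holds; (⇐) fails.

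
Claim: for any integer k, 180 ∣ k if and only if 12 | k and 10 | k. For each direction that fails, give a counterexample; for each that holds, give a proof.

The forward direction holds; the converse fails.

(→) If 180 ∣ k, write k = 180q. Since 180 = 15·12, k = 12·(15q), so 12 ∣ k; and since 180 = 18·10, k = 10·(18q), so 10 ∣ k.

(←) This fails: take k = 60. Both 12 ∣ 60 and 10 ∣ 60, yet 60 is not a multiple of 180 (since 60 = 0·180 + 60), so 180 ∤ 60.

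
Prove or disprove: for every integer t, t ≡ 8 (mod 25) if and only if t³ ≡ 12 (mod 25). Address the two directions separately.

[⇒] Suppose t ≡ 8 (mod 25). Write t = 25j + 8. Then (25j + 8)³ = 15625j³ + 15000j² + 4800j + 512 = 25(625j³ + 600j² + 192j + 20) + 12, so t³ ≡ 12 (mod 25).

[⇐] Conversely, suppose t³ ≡ 12 (mod 25). The only residue r in {0, …, 24} with r³ ≡ 12 (mod 25) is r = 8, so t ≡ 8 (mod 25).

Both implications hold.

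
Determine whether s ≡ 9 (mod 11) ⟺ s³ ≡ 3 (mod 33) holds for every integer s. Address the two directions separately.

(⇐) The residues r modulo 33 with r³ ≡ 3 (mod 33) are exactly {9}, and each is ≡ 9 (mod 11).

(⇒) This fails: take s = 20. Then 20 ≡ 9 (mod 11), but 20³ = 8000 ≡ 14 (mod 33), not 3.

Not equivalent: only (⇐) holds.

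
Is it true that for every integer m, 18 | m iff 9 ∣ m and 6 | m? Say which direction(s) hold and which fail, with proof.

Both directions hold.

Forward direction. If 18 ∣ m, write m = 18q. Since 18 = 2·9, m = 9·(2q), so 9 ∣ m; and since 18 = 3·6, m = 6·(3q), so 6 ∣ m.

Converse. Suppose 9 ∣ m and 6 ∣ m. Any common multiple of 9 and 6 is a multiple of their lcm; here lcm(9, 6) = 9·6/gcd(9, 6) = 54/3 = 18, so 18 ∣ m.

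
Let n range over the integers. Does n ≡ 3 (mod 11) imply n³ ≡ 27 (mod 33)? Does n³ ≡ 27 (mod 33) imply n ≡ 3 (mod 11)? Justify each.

(⇒) fails; (⇐) holds.

(⟹) This fails: take n = 14. Then 14 ≡ 3 (mod 11), but 14³ = 2744 ≡ 5 (mod 33), not 27.

(⟸) Conversely, the residues r modulo 33 with r³ ≡ 27 (mod 33) are exactly {3}, and each is ≡ 3 (mod 11).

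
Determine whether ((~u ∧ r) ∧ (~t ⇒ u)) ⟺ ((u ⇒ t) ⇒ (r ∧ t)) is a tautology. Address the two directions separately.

Only the forward direction holds.

[⇒] Assume the antecedent. If t is true, the antecedent forces (t = T, u = F, r = T), and (u ⇒ t) ⇒ (r ∧ t) holds there. If t is false, the antecedent cannot hold. Either way (u ⇒ t) ⇒ (r ∧ t) holds.

[⇐] This fails. Under t = F, u = T, r = F, the left side is false but the right side is true.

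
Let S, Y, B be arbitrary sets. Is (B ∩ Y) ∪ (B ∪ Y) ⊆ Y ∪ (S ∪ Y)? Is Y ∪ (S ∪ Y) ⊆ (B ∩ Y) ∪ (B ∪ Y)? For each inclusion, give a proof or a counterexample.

Both inclusions fail.

(⟹) This inclusion fails. Take S = ∅, Y = ∅, B = {1}; then 1 ∈ (B ∩ Y) ∪ (B ∪ Y) but 1 ∉ Y ∪ (S ∪ Y).

(⟸) This inclusion fails. Take S = {1}, Y = ∅, B = ∅; then 1 ∈ Y ∪ (S ∪ Y) but 1 ∉ (B ∩ Y) ∪ (B ∪ Y).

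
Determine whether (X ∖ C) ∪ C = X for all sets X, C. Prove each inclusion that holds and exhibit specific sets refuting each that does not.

(⟹) This inclusion fails. Take X = ∅, C = {1}; then 1 ∈ (X ∖ C) ∪ C but 1 ∉ X.

(⟸) Let x ∈ X. Then either x ∈ X and x ∉ C; or x ∈ X ∩ C. In each case x ∈ (X ∖ C) ∪ C, so X ⊆ (X ∖ C) ∪ C.

The sets are not equal: only the reverse inclusion holds.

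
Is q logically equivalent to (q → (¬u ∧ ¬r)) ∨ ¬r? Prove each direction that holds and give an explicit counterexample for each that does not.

(→) This fails. Under r = T, u = F, q = T, the left side is true but the right side is false.

(←) This fails. Under r = F, u = F, q = F, the left side is false but the right side is true.

Neither direction holds.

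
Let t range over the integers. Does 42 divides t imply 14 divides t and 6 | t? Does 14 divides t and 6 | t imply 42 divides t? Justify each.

(⟸) Suppose 14 ∣ t and 6 ∣ t. Any common multiple of 14 and 6 is a multiple of their lcm; here lcm(14, 6) = 14·6/gcd(14, 6) = 84/2 = 42, so 42 ∣ t.

(⟹) If 42 ∣ t, write t = 42q. Since 42 = 3·14, t = 14·(3q), so 14 ∣ t; and since 42 = 7·6, t = 6·(7q), so 6 ∣ t.

Both directions hold; the statement is true.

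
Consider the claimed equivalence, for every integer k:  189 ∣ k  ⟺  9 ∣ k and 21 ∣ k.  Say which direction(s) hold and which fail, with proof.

(⇒) If 189 ∣ k, write k = 189q. Since 189 = 21·9, k = 9·(21q), so 9 ∣ k; and since 189 = 9·21, k = 21·(9q), so 21 ∣ k.

(⇐) This fails: take k = 63. Both 9 ∣ 63 and 21 ∣ 63, yet 63 is not a multiple of 189 (since 63 = 0·189 + 63), so 189 ∤ 63.

The forward direction holds; the converse fails.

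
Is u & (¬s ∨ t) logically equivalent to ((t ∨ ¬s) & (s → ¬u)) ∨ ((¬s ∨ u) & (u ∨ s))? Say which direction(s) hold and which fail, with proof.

The forward direction holds; the converse fails.

Converse. This fails. Under t = F, s = F, u = F, the left side is false but the right side is true.

Forward direction. Assume the antecedent. If t is true, the consequent reduces to true regardless of the other variables. If t is false, the antecedent forces (t = F, s = F, u = T), and the consequent holds there. Either way the consequent holds.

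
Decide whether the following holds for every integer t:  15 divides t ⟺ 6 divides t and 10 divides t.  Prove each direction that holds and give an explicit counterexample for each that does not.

(⟹) This fails: take t = 15. Certainly 15 ∣ 15, but 6 ∤ 15.

(⟸) Suppose 6 ∣ t and 10 ∣ t. Any common multiple of 6 and 10 is a multiple of their lcm; here lcm(6, 10) = 6·10/gcd(6, 10) = 60/2 = 30, so 30 ∣ t. Since 15 ∣ 30, it follows that 15 ∣ t.

Only the converse holds.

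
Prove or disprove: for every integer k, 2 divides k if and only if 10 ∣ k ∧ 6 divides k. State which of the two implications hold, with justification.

(⇒) fails; (⇐) holds.

[⇒] This fails: take k = 2. Certainly 2 ∣ 2, but 10 ∤ 2.

[⇐] Suppose 10 ∣ k and 6 ∣ k. Any common multiple of 10 and 6 is a multiple of their lcm; here lcm(10, 6) = 10·6/gcd(10, 6) = 60/2 = 30, so 30 ∣ k. Since 2 ∣ 30, it follows that 2 ∣ k.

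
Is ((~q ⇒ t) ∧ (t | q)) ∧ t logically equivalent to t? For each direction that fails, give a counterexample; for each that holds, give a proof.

Both directions hold.

(⟹) Assume the antecedent. If q is true, the antecedent forces (q = T, t = T), and t holds there. If q is false, the antecedent forces (q = F, t = T), and t holds there. Either way t holds.

(⟸) Assume the antecedent. If q is true, the antecedent forces (q = T, t = T), and ((~q ⇒ t) ∧ (t | q)) ∧ t holds there. If q is false, the antecedent forces (q = F, t = T), and ((~q ⇒ t) ∧ (t | q)) ∧ t holds there. Either way ((~q ⇒ t) ∧ (t | q)) ∧ t holds.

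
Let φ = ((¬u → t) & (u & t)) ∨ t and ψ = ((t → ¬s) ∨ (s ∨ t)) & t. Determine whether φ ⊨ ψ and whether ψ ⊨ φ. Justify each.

Both implications hold.

(→) Assume the antecedent. If t is true, ((t → ¬s) ∨ (s ∨ t)) & t reduces to true regardless of the other variables. If t is false, the antecedent cannot hold. Either way ((t → ¬s) ∨ (s ∨ t)) & t holds.

(←) Assume the antecedent. If t is true, ((¬u → t) & (u & t)) ∨ t reduces to true regardless of the other variables. If t is false, the antecedent cannot hold. Either way ((¬u → t) & (u & t)) ∨ t holds.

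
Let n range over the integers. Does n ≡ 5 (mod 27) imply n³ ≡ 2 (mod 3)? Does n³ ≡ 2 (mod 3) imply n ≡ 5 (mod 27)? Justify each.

[⇐] This fails: take n = 2. Then 2³ = 8 ≡ 2 (mod 3), yet 2 ≡ 2 (mod 27), not 5.

[⇒] Suppose n ≡ 5 (mod 27). Then n³ ≡ 5³ = 125 (mod 27), and since 3 ∣ 27, also n³ ≡ 2 (mod 3).

Only the forward direction holds.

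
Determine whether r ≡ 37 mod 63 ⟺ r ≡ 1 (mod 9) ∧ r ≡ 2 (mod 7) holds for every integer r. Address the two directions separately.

Converse. If r ≡ 1 (mod 9) and r ≡ 2 (mod 7), then by the Chinese remainder theorem r ≡ 37 (mod 63). This is exactly r ≡ 37 (mod 63).

Forward direction. Suppose r ≡ 37 (mod 63); write r = 63j + 37. Since 9 ∣ 63, reducing mod 9 gives r ≡ 37 ≡ 1 (mod 9); since 7 ∣ 63, reducing mod 7 gives r ≡ 37 ≡ 2 (mod 7).

Both directions hold; the statement is true.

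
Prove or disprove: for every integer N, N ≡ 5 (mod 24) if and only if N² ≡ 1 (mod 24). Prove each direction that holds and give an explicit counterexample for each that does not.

Only the forward implication holds.

(⇐) This fails: take N = 1. Then 1² = 1 ≡ 1 (mod 24), yet 1 ≡ 1 (mod 24), not 5.

(⇒) Suppose N ≡ 5 (mod 24). Write N = 24j + 5. Then (24j + 5)² = 576j² + 240j + 25 = 24(24j² + 10j + 1) + 1, so N² ≡ 1 (mod 24).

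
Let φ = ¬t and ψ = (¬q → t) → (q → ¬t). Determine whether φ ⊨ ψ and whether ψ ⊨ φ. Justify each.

Only the forward direction holds.

(⟸) This fails. Under t = T, q = F, the left side is false but the right side is true.

(⟹) Assume the antecedent. If t is true, the antecedent cannot hold. If t is false, (¬q → t) → (q → ¬t) reduces to true regardless of the other variables. Either way (¬q → t) → (q → ¬t) holds.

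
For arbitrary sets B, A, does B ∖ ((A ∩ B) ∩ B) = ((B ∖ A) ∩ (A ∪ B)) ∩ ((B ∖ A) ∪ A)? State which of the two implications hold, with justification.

Both inclusions hold; the sets are equal.

(⟸) Let x ∈ ((B ∖ A) ∩ (A ∪ B)) ∩ ((B ∖ A) ∪ A). Then x ∈ B and x ∉ A, from which x ∈ B ∖ ((A ∩ B) ∩ B).

(⟹) Let x ∈ B ∖ ((A ∩ B) ∩ B). Then x ∈ B and x ∉ A, from which x ∈ ((B ∖ A) ∩ (A ∪ B)) ∩ ((B ∖ A) ∪ A).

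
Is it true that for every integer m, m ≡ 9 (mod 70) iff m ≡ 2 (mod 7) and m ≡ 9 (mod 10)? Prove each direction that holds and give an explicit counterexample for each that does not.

Converse. If m ≡ 2 (mod 7) and m ≡ 9 (mod 10), then by the Chinese remainder theorem m ≡ 9 (mod 70). This is exactly m ≡ 9 (mod 70).

Forward direction. Suppose m ≡ 9 (mod 70); write m = 70j + 9. Since 7 ∣ 70, reducing mod 7 gives m ≡ 9 ≡ 2 (mod 7); since 10 ∣ 70, reducing mod 10 gives m ≡ 9 (mod 10).

The biconditional holds.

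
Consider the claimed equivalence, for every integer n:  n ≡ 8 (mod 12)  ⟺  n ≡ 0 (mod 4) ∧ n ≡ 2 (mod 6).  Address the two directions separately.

Both directions hold; the statement is true.

(→) Suppose n ≡ 8 (mod 12); write n = 12j + 8. Since 4 ∣ 12, reducing mod 4 gives n ≡ 8 ≡ 0 (mod 4); since 6 ∣ 12, reducing mod 6 gives n ≡ 8 ≡ 2 (mod 6).

(←) Conversely, if n ≡ 0 (mod 4) and n ≡ 2 (mod 6), then by the Chinese remainder theorem n ≡ 8 (mod 12). This is exactly n ≡ 8 (mod 12).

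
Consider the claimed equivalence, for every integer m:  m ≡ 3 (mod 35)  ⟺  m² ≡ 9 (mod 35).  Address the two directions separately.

(⇐) This fails: take m = 17. Then 17² = 289 ≡ 9 (mod 35), yet 17 ≡ 17 (mod 35), not 3.

(⇒) Suppose m ≡ 3 (mod 35). Write m = 35j + 3. Then (35j + 3)² = 1225j² + 210j + 9 = 35(35j² + 6j) + 9, so m² ≡ 9 (mod 35).

Only the forward direction holds.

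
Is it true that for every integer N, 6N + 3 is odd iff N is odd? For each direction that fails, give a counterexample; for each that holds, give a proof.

(⇒) fails; (⇐) holds.

Converse. Suppose N is odd. Since 6 is even, 6N is even for every N, so 6N + 3 has the same parity as 3, which is odd. Hence 6N + 3 is odd.

Forward direction. This fails: take N = 4. Then 6N + 3 = 27, which is odd, yet N = 4 is even, not odd.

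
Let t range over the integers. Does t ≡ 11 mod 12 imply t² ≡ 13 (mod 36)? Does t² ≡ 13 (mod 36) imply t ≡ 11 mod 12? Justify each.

(⇒) This fails: take t = 23. Then 23 ≡ 11 (mod 12), but 23² = 529 ≡ 25 (mod 36), not 13.

(⇐) This fails: take t = 7. Then 7² = 49 ≡ 13 (mod 36), yet 7 ≡ 7 (mod 12), not 11.

Neither implication holds.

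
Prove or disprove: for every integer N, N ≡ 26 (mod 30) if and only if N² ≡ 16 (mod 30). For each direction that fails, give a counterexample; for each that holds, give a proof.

(⇒) holds; (⇐) fails.

Converse. This fails: take N = 4. Then 4² = 16 ≡ 16 (mod 30), yet 4 ≡ 4 (mod 30), not 26.

Forward direction. Suppose N ≡ 26 (mod 30). Write N = 30j + 26. Then (30j + 26)² = 900j² + 1560j + 676 = 30(30j² + 52j + 22) + 16, so N² ≡ 16 (mod 30).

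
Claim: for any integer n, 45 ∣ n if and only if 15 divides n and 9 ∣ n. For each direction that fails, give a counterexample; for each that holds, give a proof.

[⇒] If 45 ∣ n, write n = 45q. Since 45 = 3·15, n = 15·(3q), so 15 ∣ n; and since 45 = 5·9, n = 9·(5q), so 9 ∣ n.

[⇐] Suppose 15 ∣ n and 9 ∣ n. Any common multiple of 15 and 9 is a multiple of their lcm; here lcm(15, 9) = 15·9/gcd(15, 9) = 135/3 = 45, so 45 ∣ n.

Both directions hold; the statement is true.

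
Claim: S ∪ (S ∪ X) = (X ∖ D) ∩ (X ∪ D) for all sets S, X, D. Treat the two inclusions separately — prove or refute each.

(⊆) fails; (⊇) holds.

(⟹) This inclusion fails. Take S = {1}, X = ∅, D = ∅; then 1 ∈ S ∪ (S ∪ X) but 1 ∉ (X ∖ D) ∩ (X ∪ D).

(⟸) Let x ∈ (X ∖ D) ∩ (X ∪ D). Then either x ∈ X and x ∉ S, D; or x ∈ S ∩ X and x ∉ D. In each case x ∈ S ∪ (S ∪ X), so (X ∖ D) ∩ (X ∪ D) ⊆ S ∪ (S ∪ X).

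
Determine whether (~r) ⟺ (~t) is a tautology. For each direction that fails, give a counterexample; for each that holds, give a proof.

Neither direction holds.

Forward direction. This fails. Under t = T, r = F, the left side is true but the right side is false.

Converse. This fails. Under t = F, r = T, the left side is false but the right side is true.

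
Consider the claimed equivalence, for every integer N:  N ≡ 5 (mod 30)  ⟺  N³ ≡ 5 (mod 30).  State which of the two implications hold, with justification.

[⇒] Suppose N ≡ 5 (mod 30). Write N = 30j + 5. Then (30j + 5)³ = 27000j³ + 13500j² + 2250j + 125 = 30(900j³ + 450j² + 75j + 4) + 5, so N³ ≡ 5 (mod 30).

[⇐] Conversely, suppose N³ ≡ 5 (mod 30). The only residue r in {0, …, 29} with r³ ≡ 5 (mod 30) is r = 5, so N ≡ 5 (mod 30).

The biconditional holds.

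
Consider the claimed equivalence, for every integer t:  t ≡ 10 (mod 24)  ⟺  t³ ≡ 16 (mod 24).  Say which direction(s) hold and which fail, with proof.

(⟹) Suppose t ≡ 10 (mod 24). Write t = 24j + 10. Then (24j + 10)³ = 13824j³ + 17280j² + 7200j + 1000 = 24(576j³ + 720j² + 300j + 41) + 16, so t³ ≡ 16 (mod 24).

(⟸) This fails: take t = 4. Then 4³ = 64 ≡ 16 (mod 24), yet 4 ≡ 4 (mod 24), not 10.

Not equivalent: only (⇒) holds.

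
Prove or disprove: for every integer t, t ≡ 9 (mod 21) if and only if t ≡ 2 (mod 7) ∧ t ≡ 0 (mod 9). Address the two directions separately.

(⟸) If t ≡ 2 (mod 7) and t ≡ 0 (mod 9), then by the Chinese remainder theorem t ≡ 9 (mod 63). Since 9 ≡ 9 (mod 21) and 21 ∣ 63, we get t ≡ 9 (mod 21).

(⟹) This fails: t = 51 gives 51 ≡ 9 (mod 21) but 51 ≡ 6 (mod 9), so the conjunction on the right does not hold.

The forward direction fails; the converse holds.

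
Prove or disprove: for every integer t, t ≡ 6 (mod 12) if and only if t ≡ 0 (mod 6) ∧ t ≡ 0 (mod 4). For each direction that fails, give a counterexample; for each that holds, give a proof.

Forward direction. This fails: t = 6 gives 6 ≡ 6 (mod 12) but 6 ≡ 2 (mod 4), so the conjunction on the right does not hold.

Converse. This fails: t = 0 satisfies both congruences on the right (0 ≡ 0 mod 6 and 0 ≡ 0 mod 4) yet 0 ≡ 0 (mod 12), not 6.

Neither direction holds.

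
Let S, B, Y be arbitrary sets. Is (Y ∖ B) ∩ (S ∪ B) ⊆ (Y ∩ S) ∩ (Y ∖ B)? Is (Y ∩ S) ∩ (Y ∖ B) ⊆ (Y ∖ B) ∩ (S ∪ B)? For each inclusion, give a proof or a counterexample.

Both inclusions hold.

(⊆) Let x ∈ (Y ∖ B) ∩ (S ∪ B). Then x ∈ S ∩ Y and x ∉ B, from which x ∈ (Y ∩ S) ∩ (Y ∖ B).

(⊇) Let x ∈ (Y ∩ S) ∩ (Y ∖ B). Then x ∈ S ∩ Y and x ∉ B, from which x ∈ (Y ∖ B) ∩ (S ∪ B).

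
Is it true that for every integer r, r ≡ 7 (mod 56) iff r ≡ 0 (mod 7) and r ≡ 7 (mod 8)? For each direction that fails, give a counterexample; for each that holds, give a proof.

[⇒] Suppose r ≡ 7 (mod 56); write r = 56j + 7. Since 7 ∣ 56, reducing mod 7 gives r ≡ 7 ≡ 0 (mod 7); since 8 ∣ 56, reducing mod 8 gives r ≡ 7 (mod 8).

[⇐] Conversely, if r ≡ 0 (mod 7) and r ≡ 7 (mod 8), then by the Chinese remainder theorem r ≡ 7 (mod 56). This is exactly r ≡ 7 (mod 56).

The biconditional holds.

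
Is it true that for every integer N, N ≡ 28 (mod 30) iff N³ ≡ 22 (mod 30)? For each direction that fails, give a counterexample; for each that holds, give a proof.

Equivalent; both directions hold.

Forward direction. Suppose N ≡ 28 (mod 30). Write N = 30j + 28. Then (30j + 28)³ = 27000j³ + 75600j² + 70560j + 21952 = 30(900j³ + 2520j² + 2352j + 731) + 22, so N³ ≡ 22 (mod 30).

Converse. Suppose N³ ≡ 22 (mod 30). The only residue r in {0, …, 29} with r³ ≡ 22 (mod 30) is r = 28, so N ≡ 28 (mod 30).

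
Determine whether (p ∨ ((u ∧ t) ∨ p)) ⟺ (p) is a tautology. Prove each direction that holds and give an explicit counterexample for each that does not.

[⇒] This fails. Under u = T, p = F, t = T, the left side is true but the right side is false.

[⇐] Assume the antecedent. If u is true, the antecedent forces (u = T, p = T, t = F) or (u = T, p = T, t = T), and p ∨ ((u ∧ t) ∨ p) holds there. If u is false, the antecedent forces (u = F, p = T, t = F) or (u = F, p = T, t = T), and p ∨ ((u ∧ t) ∨ p) holds there. Either way p ∨ ((u ∧ t) ∨ p) holds.

Not equivalent: only (⇐) holds.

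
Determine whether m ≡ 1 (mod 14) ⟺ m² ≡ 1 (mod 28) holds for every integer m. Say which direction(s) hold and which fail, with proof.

[⇒] Suppose m ≡ 1 (mod 14). Working modulo 28, m ∈ {1, 15}; for each such r, r² ≡ 1 (mod 28).

[⇐] This fails: take m = 13. Then 13² = 169 ≡ 1 (mod 28), yet 13 ≡ 13 (mod 14), not 1.

The forward direction holds; the converse fails.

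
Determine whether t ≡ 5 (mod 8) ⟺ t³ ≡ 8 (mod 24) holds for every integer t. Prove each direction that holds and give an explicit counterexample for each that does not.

[⇒] This fails: take t = 5. Then 5 ≡ 5 (mod 8), but 5³ = 125 ≡ 5 (mod 24), not 8.

[⇐] This fails: take t = 2. Then 2³ = 8 ≡ 8 (mod 24), yet 2 ≡ 2 (mod 8), not 5.

Neither direction holds.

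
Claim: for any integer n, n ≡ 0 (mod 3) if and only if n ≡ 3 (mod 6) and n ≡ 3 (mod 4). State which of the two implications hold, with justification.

[⇒] This fails: n = 0 gives 0 ≡ 0 (mod 3) but 0 ≡ 0 (mod 6), so the conjunction on the right does not hold.

[⇐] Conversely, if n ≡ 3 (mod 6) and n ≡ 3 (mod 4), then by the Chinese remainder theorem n ≡ 3 (mod 12). Since 3 ≡ 0 (mod 3) and 3 ∣ 12, we get n ≡ 0 (mod 3).

Not equivalent: only (⇐) holds.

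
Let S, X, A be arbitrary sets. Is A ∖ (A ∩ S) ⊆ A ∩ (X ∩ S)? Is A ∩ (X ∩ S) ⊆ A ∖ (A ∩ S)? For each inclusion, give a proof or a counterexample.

(⊆) fails and (⊇) fails.

Forward inclusion. This inclusion fails. Take S = ∅, X = ∅, A = {1}; then 1 ∈ A ∖ (A ∩ S) but 1 ∉ A ∩ (X ∩ S).

Reverse inclusion. This inclusion fails. Take S = {1}, X = {1}, A = {1}; then 1 ∈ A ∩ (X ∩ S) but 1 ∉ A ∖ (A ∩ S).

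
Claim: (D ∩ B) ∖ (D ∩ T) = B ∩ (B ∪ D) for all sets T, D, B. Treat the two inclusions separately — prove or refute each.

(⊆) holds; (⊇) fails.

Forward inclusion. Let x ∈ (D ∩ B) ∖ (D ∩ T). Then x ∈ D ∩ B and x ∉ T, from which x ∈ B ∩ (B ∪ D).

Reverse inclusion. This inclusion fails. Take T = ∅, D = ∅, B = {1}; then 1 ∈ B ∩ (B ∪ D) but 1 ∉ (D ∩ B) ∖ (D ∩ T).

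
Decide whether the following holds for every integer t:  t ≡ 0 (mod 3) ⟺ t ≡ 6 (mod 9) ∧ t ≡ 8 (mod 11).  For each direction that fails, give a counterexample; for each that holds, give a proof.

(⇒) fails; (⇐) holds.

(←) If t ≡ 6 (mod 9) and t ≡ 8 (mod 11), then by the Chinese remainder theorem t ≡ 96 (mod 99). Since 96 ≡ 0 (mod 3) and 3 ∣ 99, we get t ≡ 0 (mod 3).

(→) This fails: t = 0 gives 0 ≡ 0 (mod 3) but 0 ≡ 0 (mod 9), so the conjunction on the right does not hold.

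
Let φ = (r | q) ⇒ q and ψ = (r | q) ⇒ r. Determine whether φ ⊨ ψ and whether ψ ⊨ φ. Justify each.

Forward direction. This fails. Under q = T, r = F, the left side is true but the right side is false.

Converse. This fails. Under q = F, r = T, the left side is false but the right side is true.

Neither direction holds.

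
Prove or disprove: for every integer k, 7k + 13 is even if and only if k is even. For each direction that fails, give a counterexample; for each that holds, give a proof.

(⇒) fails and (⇐) fails.

[⇒] This fails: k = 1 gives 7k + 13 = 20, which is even, but 1 is odd, not even.

[⇐] This also fails: k = 4 is even, but 7k + 13 = 41 is odd, not even.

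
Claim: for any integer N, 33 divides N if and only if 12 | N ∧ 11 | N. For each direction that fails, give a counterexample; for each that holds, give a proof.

Not equivalent: only (⇐) holds.

[⇒] This fails: take N = 33. Certainly 33 ∣ 33, but 12 ∤ 33.

[⇐] Suppose 12 ∣ N and 11 ∣ N. Any common multiple of 12 and 11 is a multiple of their lcm; here gcd(12, 11) = 1, so lcm(12, 11) = 12·11 = 132, so 132 ∣ N. Since 33 ∣ 132, it follows that 33 ∣ N.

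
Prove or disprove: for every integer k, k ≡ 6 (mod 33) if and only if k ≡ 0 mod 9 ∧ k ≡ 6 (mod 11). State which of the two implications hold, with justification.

Forward direction. This fails: k = 6 gives 6 ≡ 6 (mod 33) but 6 ≡ 6 (mod 9), so the conjunction on the right does not hold.

Converse. If k ≡ 0 (mod 9) and k ≡ 6 (mod 11), then by the Chinese remainder theorem k ≡ 72 (mod 99). Since 72 ≡ 6 (mod 33) and 33 ∣ 99, we get k ≡ 6 (mod 33).

Only the converse holds.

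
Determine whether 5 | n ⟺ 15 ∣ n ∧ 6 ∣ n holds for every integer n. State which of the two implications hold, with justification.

(⟸) Suppose 15 ∣ n and 6 ∣ n. Any common multiple of 15 and 6 is a multiple of their lcm; here lcm(15, 6) = 15·6/gcd(15, 6) = 90/3 = 30, so 30 ∣ n. Since 5 ∣ 30, it follows that 5 ∣ n.

(⟹) This fails: take n = 5. Certainly 5 ∣ 5, but 15 ∤ 5.

The forward direction fails; the converse holds.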